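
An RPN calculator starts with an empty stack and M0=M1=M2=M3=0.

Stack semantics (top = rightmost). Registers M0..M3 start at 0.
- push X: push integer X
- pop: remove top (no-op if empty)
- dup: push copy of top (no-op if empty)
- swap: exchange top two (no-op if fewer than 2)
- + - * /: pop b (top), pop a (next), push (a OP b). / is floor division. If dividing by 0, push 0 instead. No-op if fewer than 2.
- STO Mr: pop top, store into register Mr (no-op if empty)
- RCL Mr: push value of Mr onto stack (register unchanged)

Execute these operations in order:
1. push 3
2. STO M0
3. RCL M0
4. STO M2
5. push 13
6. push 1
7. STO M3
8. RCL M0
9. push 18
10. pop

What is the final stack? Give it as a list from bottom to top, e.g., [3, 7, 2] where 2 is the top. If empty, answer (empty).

Answer: [13, 3]

Derivation:
After op 1 (push 3): stack=[3] mem=[0,0,0,0]
After op 2 (STO M0): stack=[empty] mem=[3,0,0,0]
After op 3 (RCL M0): stack=[3] mem=[3,0,0,0]
After op 4 (STO M2): stack=[empty] mem=[3,0,3,0]
After op 5 (push 13): stack=[13] mem=[3,0,3,0]
After op 6 (push 1): stack=[13,1] mem=[3,0,3,0]
After op 7 (STO M3): stack=[13] mem=[3,0,3,1]
After op 8 (RCL M0): stack=[13,3] mem=[3,0,3,1]
After op 9 (push 18): stack=[13,3,18] mem=[3,0,3,1]
After op 10 (pop): stack=[13,3] mem=[3,0,3,1]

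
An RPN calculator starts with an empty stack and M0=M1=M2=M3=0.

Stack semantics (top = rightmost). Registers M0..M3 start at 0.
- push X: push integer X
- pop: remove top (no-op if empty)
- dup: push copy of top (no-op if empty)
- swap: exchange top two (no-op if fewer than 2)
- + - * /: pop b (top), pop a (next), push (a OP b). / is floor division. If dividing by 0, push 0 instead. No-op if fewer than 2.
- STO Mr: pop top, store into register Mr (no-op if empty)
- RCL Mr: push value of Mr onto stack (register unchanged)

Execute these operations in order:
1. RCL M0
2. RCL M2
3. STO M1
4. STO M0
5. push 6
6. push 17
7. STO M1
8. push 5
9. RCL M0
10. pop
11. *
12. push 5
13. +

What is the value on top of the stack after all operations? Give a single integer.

Answer: 35

Derivation:
After op 1 (RCL M0): stack=[0] mem=[0,0,0,0]
After op 2 (RCL M2): stack=[0,0] mem=[0,0,0,0]
After op 3 (STO M1): stack=[0] mem=[0,0,0,0]
After op 4 (STO M0): stack=[empty] mem=[0,0,0,0]
After op 5 (push 6): stack=[6] mem=[0,0,0,0]
After op 6 (push 17): stack=[6,17] mem=[0,0,0,0]
After op 7 (STO M1): stack=[6] mem=[0,17,0,0]
After op 8 (push 5): stack=[6,5] mem=[0,17,0,0]
After op 9 (RCL M0): stack=[6,5,0] mem=[0,17,0,0]
After op 10 (pop): stack=[6,5] mem=[0,17,0,0]
After op 11 (*): stack=[30] mem=[0,17,0,0]
After op 12 (push 5): stack=[30,5] mem=[0,17,0,0]
After op 13 (+): stack=[35] mem=[0,17,0,0]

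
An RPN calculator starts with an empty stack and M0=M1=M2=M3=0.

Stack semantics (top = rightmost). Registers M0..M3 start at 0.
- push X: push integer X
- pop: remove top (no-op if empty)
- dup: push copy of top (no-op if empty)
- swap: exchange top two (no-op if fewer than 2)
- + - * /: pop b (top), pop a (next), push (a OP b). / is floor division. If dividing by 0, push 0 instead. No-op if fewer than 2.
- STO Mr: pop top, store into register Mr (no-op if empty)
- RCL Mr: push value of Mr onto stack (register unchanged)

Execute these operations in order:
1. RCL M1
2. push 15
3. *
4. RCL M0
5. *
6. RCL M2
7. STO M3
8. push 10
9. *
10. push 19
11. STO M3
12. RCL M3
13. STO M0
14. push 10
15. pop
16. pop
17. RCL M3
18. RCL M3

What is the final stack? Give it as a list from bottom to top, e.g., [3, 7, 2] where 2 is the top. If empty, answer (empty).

Answer: [19, 19]

Derivation:
After op 1 (RCL M1): stack=[0] mem=[0,0,0,0]
After op 2 (push 15): stack=[0,15] mem=[0,0,0,0]
After op 3 (*): stack=[0] mem=[0,0,0,0]
After op 4 (RCL M0): stack=[0,0] mem=[0,0,0,0]
After op 5 (*): stack=[0] mem=[0,0,0,0]
After op 6 (RCL M2): stack=[0,0] mem=[0,0,0,0]
After op 7 (STO M3): stack=[0] mem=[0,0,0,0]
After op 8 (push 10): stack=[0,10] mem=[0,0,0,0]
After op 9 (*): stack=[0] mem=[0,0,0,0]
After op 10 (push 19): stack=[0,19] mem=[0,0,0,0]
After op 11 (STO M3): stack=[0] mem=[0,0,0,19]
After op 12 (RCL M3): stack=[0,19] mem=[0,0,0,19]
After op 13 (STO M0): stack=[0] mem=[19,0,0,19]
After op 14 (push 10): stack=[0,10] mem=[19,0,0,19]
After op 15 (pop): stack=[0] mem=[19,0,0,19]
After op 16 (pop): stack=[empty] mem=[19,0,0,19]
After op 17 (RCL M3): stack=[19] mem=[19,0,0,19]
After op 18 (RCL M3): stack=[19,19] mem=[19,0,0,19]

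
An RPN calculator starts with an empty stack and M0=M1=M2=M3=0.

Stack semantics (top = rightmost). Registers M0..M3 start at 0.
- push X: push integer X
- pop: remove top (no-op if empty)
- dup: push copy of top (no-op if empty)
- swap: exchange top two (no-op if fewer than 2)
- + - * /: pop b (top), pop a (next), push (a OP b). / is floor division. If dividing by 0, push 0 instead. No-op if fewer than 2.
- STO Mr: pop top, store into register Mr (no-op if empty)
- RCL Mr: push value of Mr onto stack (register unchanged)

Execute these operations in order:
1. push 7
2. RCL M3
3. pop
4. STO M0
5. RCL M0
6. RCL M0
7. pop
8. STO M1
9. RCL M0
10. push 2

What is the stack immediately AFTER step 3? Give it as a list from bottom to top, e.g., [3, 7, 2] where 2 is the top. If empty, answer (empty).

After op 1 (push 7): stack=[7] mem=[0,0,0,0]
After op 2 (RCL M3): stack=[7,0] mem=[0,0,0,0]
After op 3 (pop): stack=[7] mem=[0,0,0,0]

[7]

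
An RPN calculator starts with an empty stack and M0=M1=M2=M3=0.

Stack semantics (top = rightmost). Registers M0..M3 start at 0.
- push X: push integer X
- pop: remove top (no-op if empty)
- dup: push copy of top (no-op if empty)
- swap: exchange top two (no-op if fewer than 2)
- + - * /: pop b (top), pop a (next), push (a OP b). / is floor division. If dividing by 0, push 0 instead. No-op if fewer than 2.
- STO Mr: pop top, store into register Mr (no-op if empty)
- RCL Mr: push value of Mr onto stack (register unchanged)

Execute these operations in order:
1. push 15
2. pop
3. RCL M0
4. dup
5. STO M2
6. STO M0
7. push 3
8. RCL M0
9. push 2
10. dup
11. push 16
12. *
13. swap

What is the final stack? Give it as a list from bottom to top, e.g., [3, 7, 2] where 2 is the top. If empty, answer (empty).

Answer: [3, 0, 32, 2]

Derivation:
After op 1 (push 15): stack=[15] mem=[0,0,0,0]
After op 2 (pop): stack=[empty] mem=[0,0,0,0]
After op 3 (RCL M0): stack=[0] mem=[0,0,0,0]
After op 4 (dup): stack=[0,0] mem=[0,0,0,0]
After op 5 (STO M2): stack=[0] mem=[0,0,0,0]
After op 6 (STO M0): stack=[empty] mem=[0,0,0,0]
After op 7 (push 3): stack=[3] mem=[0,0,0,0]
After op 8 (RCL M0): stack=[3,0] mem=[0,0,0,0]
After op 9 (push 2): stack=[3,0,2] mem=[0,0,0,0]
After op 10 (dup): stack=[3,0,2,2] mem=[0,0,0,0]
After op 11 (push 16): stack=[3,0,2,2,16] mem=[0,0,0,0]
After op 12 (*): stack=[3,0,2,32] mem=[0,0,0,0]
After op 13 (swap): stack=[3,0,32,2] mem=[0,0,0,0]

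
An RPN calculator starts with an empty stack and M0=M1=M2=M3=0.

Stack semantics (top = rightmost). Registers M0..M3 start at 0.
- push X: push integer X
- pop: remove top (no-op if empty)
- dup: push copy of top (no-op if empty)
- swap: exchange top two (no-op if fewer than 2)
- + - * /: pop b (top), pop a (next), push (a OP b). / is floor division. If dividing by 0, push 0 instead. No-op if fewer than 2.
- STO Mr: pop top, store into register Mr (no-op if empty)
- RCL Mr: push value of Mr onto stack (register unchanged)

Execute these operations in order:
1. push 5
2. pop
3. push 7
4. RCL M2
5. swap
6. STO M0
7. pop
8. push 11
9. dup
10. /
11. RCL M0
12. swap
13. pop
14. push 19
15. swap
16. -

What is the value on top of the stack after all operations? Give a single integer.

After op 1 (push 5): stack=[5] mem=[0,0,0,0]
After op 2 (pop): stack=[empty] mem=[0,0,0,0]
After op 3 (push 7): stack=[7] mem=[0,0,0,0]
After op 4 (RCL M2): stack=[7,0] mem=[0,0,0,0]
After op 5 (swap): stack=[0,7] mem=[0,0,0,0]
After op 6 (STO M0): stack=[0] mem=[7,0,0,0]
After op 7 (pop): stack=[empty] mem=[7,0,0,0]
After op 8 (push 11): stack=[11] mem=[7,0,0,0]
After op 9 (dup): stack=[11,11] mem=[7,0,0,0]
After op 10 (/): stack=[1] mem=[7,0,0,0]
After op 11 (RCL M0): stack=[1,7] mem=[7,0,0,0]
After op 12 (swap): stack=[7,1] mem=[7,0,0,0]
After op 13 (pop): stack=[7] mem=[7,0,0,0]
After op 14 (push 19): stack=[7,19] mem=[7,0,0,0]
After op 15 (swap): stack=[19,7] mem=[7,0,0,0]
After op 16 (-): stack=[12] mem=[7,0,0,0]

Answer: 12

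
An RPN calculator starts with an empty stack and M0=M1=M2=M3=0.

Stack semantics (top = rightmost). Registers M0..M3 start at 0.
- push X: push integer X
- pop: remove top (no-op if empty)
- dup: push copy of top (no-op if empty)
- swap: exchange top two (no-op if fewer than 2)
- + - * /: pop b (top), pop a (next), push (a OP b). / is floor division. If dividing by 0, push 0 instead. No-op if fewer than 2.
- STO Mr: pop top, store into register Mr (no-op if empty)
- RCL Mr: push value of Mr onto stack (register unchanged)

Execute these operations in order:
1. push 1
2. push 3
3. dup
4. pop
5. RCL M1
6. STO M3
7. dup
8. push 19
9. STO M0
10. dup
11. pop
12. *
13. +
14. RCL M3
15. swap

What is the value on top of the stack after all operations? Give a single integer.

Answer: 10

Derivation:
After op 1 (push 1): stack=[1] mem=[0,0,0,0]
After op 2 (push 3): stack=[1,3] mem=[0,0,0,0]
After op 3 (dup): stack=[1,3,3] mem=[0,0,0,0]
After op 4 (pop): stack=[1,3] mem=[0,0,0,0]
After op 5 (RCL M1): stack=[1,3,0] mem=[0,0,0,0]
After op 6 (STO M3): stack=[1,3] mem=[0,0,0,0]
After op 7 (dup): stack=[1,3,3] mem=[0,0,0,0]
After op 8 (push 19): stack=[1,3,3,19] mem=[0,0,0,0]
After op 9 (STO M0): stack=[1,3,3] mem=[19,0,0,0]
After op 10 (dup): stack=[1,3,3,3] mem=[19,0,0,0]
After op 11 (pop): stack=[1,3,3] mem=[19,0,0,0]
After op 12 (*): stack=[1,9] mem=[19,0,0,0]
After op 13 (+): stack=[10] mem=[19,0,0,0]
After op 14 (RCL M3): stack=[10,0] mem=[19,0,0,0]
After op 15 (swap): stack=[0,10] mem=[19,0,0,0]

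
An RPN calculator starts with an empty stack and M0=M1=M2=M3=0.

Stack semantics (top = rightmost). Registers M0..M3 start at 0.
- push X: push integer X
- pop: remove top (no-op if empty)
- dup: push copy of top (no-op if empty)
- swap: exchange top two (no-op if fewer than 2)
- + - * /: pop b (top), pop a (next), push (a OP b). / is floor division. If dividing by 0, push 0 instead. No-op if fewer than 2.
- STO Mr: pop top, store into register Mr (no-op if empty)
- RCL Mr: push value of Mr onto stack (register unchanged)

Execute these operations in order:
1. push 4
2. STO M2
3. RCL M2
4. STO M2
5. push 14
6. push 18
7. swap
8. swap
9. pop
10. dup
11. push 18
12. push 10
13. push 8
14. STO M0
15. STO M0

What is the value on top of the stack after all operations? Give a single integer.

Answer: 18

Derivation:
After op 1 (push 4): stack=[4] mem=[0,0,0,0]
After op 2 (STO M2): stack=[empty] mem=[0,0,4,0]
After op 3 (RCL M2): stack=[4] mem=[0,0,4,0]
After op 4 (STO M2): stack=[empty] mem=[0,0,4,0]
After op 5 (push 14): stack=[14] mem=[0,0,4,0]
After op 6 (push 18): stack=[14,18] mem=[0,0,4,0]
After op 7 (swap): stack=[18,14] mem=[0,0,4,0]
After op 8 (swap): stack=[14,18] mem=[0,0,4,0]
After op 9 (pop): stack=[14] mem=[0,0,4,0]
After op 10 (dup): stack=[14,14] mem=[0,0,4,0]
After op 11 (push 18): stack=[14,14,18] mem=[0,0,4,0]
After op 12 (push 10): stack=[14,14,18,10] mem=[0,0,4,0]
After op 13 (push 8): stack=[14,14,18,10,8] mem=[0,0,4,0]
After op 14 (STO M0): stack=[14,14,18,10] mem=[8,0,4,0]
After op 15 (STO M0): stack=[14,14,18] mem=[10,0,4,0]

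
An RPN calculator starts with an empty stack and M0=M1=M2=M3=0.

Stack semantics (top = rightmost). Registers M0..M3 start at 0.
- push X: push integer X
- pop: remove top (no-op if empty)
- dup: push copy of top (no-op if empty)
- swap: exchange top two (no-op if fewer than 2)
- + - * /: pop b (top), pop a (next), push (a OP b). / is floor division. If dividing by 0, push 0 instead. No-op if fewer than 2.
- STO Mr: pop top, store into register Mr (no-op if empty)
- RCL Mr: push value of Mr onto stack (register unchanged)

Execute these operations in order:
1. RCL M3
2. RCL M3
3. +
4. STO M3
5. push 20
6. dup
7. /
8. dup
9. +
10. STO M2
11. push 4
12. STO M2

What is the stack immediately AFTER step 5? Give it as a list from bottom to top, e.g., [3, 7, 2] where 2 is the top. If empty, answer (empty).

After op 1 (RCL M3): stack=[0] mem=[0,0,0,0]
After op 2 (RCL M3): stack=[0,0] mem=[0,0,0,0]
After op 3 (+): stack=[0] mem=[0,0,0,0]
After op 4 (STO M3): stack=[empty] mem=[0,0,0,0]
After op 5 (push 20): stack=[20] mem=[0,0,0,0]

[20]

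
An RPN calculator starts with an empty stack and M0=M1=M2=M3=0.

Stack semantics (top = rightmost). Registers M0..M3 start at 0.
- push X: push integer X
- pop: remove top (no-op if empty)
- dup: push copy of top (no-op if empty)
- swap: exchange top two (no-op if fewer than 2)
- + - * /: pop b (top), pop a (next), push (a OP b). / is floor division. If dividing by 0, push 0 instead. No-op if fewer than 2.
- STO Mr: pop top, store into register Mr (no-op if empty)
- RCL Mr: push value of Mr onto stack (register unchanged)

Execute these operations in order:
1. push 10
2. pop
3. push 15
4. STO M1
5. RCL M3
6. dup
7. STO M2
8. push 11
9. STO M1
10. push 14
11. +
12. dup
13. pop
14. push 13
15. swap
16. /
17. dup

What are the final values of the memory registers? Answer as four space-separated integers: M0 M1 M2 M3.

After op 1 (push 10): stack=[10] mem=[0,0,0,0]
After op 2 (pop): stack=[empty] mem=[0,0,0,0]
After op 3 (push 15): stack=[15] mem=[0,0,0,0]
After op 4 (STO M1): stack=[empty] mem=[0,15,0,0]
After op 5 (RCL M3): stack=[0] mem=[0,15,0,0]
After op 6 (dup): stack=[0,0] mem=[0,15,0,0]
After op 7 (STO M2): stack=[0] mem=[0,15,0,0]
After op 8 (push 11): stack=[0,11] mem=[0,15,0,0]
After op 9 (STO M1): stack=[0] mem=[0,11,0,0]
After op 10 (push 14): stack=[0,14] mem=[0,11,0,0]
After op 11 (+): stack=[14] mem=[0,11,0,0]
After op 12 (dup): stack=[14,14] mem=[0,11,0,0]
After op 13 (pop): stack=[14] mem=[0,11,0,0]
After op 14 (push 13): stack=[14,13] mem=[0,11,0,0]
After op 15 (swap): stack=[13,14] mem=[0,11,0,0]
After op 16 (/): stack=[0] mem=[0,11,0,0]
After op 17 (dup): stack=[0,0] mem=[0,11,0,0]

Answer: 0 11 0 0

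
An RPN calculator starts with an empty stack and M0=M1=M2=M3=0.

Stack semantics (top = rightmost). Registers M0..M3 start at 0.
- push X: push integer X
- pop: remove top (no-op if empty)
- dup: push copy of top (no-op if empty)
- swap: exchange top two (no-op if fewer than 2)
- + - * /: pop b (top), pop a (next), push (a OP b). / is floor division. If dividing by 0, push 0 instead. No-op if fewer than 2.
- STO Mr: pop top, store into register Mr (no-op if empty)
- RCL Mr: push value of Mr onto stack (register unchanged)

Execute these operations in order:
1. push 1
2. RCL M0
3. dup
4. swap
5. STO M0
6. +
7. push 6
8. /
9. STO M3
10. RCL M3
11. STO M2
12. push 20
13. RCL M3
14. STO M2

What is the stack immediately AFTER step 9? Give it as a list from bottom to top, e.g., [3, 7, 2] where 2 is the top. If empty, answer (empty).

After op 1 (push 1): stack=[1] mem=[0,0,0,0]
After op 2 (RCL M0): stack=[1,0] mem=[0,0,0,0]
After op 3 (dup): stack=[1,0,0] mem=[0,0,0,0]
After op 4 (swap): stack=[1,0,0] mem=[0,0,0,0]
After op 5 (STO M0): stack=[1,0] mem=[0,0,0,0]
After op 6 (+): stack=[1] mem=[0,0,0,0]
After op 7 (push 6): stack=[1,6] mem=[0,0,0,0]
After op 8 (/): stack=[0] mem=[0,0,0,0]
After op 9 (STO M3): stack=[empty] mem=[0,0,0,0]

(empty)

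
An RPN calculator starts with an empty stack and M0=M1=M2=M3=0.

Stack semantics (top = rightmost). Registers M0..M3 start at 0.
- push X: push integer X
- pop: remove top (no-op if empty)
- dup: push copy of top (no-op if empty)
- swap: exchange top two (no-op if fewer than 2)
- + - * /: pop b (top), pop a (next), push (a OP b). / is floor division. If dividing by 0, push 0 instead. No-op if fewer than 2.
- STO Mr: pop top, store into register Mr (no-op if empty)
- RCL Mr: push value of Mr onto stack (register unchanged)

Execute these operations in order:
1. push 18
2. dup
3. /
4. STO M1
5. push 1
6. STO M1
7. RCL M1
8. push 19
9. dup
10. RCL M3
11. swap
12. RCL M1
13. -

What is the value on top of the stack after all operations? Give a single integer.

After op 1 (push 18): stack=[18] mem=[0,0,0,0]
After op 2 (dup): stack=[18,18] mem=[0,0,0,0]
After op 3 (/): stack=[1] mem=[0,0,0,0]
After op 4 (STO M1): stack=[empty] mem=[0,1,0,0]
After op 5 (push 1): stack=[1] mem=[0,1,0,0]
After op 6 (STO M1): stack=[empty] mem=[0,1,0,0]
After op 7 (RCL M1): stack=[1] mem=[0,1,0,0]
After op 8 (push 19): stack=[1,19] mem=[0,1,0,0]
After op 9 (dup): stack=[1,19,19] mem=[0,1,0,0]
After op 10 (RCL M3): stack=[1,19,19,0] mem=[0,1,0,0]
After op 11 (swap): stack=[1,19,0,19] mem=[0,1,0,0]
After op 12 (RCL M1): stack=[1,19,0,19,1] mem=[0,1,0,0]
After op 13 (-): stack=[1,19,0,18] mem=[0,1,0,0]

Answer: 18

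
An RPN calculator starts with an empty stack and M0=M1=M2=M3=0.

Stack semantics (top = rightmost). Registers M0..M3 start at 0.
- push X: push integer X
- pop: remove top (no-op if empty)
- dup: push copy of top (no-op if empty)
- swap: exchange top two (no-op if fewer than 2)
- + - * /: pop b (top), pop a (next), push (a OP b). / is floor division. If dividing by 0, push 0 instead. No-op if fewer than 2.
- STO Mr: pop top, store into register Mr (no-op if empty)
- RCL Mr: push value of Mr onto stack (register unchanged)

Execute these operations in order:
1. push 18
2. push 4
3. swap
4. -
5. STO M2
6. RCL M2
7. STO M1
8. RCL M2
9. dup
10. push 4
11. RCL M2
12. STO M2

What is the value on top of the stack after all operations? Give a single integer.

After op 1 (push 18): stack=[18] mem=[0,0,0,0]
After op 2 (push 4): stack=[18,4] mem=[0,0,0,0]
After op 3 (swap): stack=[4,18] mem=[0,0,0,0]
After op 4 (-): stack=[-14] mem=[0,0,0,0]
After op 5 (STO M2): stack=[empty] mem=[0,0,-14,0]
After op 6 (RCL M2): stack=[-14] mem=[0,0,-14,0]
After op 7 (STO M1): stack=[empty] mem=[0,-14,-14,0]
After op 8 (RCL M2): stack=[-14] mem=[0,-14,-14,0]
After op 9 (dup): stack=[-14,-14] mem=[0,-14,-14,0]
After op 10 (push 4): stack=[-14,-14,4] mem=[0,-14,-14,0]
After op 11 (RCL M2): stack=[-14,-14,4,-14] mem=[0,-14,-14,0]
After op 12 (STO M2): stack=[-14,-14,4] mem=[0,-14,-14,0]

Answer: 4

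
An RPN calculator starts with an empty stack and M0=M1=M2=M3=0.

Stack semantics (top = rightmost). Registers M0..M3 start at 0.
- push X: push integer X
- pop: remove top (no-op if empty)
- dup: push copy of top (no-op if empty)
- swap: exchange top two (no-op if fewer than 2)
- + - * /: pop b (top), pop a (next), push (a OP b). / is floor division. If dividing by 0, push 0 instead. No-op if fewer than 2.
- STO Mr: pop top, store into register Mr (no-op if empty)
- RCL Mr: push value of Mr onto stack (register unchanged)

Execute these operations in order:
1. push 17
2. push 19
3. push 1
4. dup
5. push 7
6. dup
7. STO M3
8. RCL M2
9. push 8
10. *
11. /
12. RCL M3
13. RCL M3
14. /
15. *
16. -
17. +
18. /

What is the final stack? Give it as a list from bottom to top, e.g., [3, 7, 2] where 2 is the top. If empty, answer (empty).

Answer: [17, 9]

Derivation:
After op 1 (push 17): stack=[17] mem=[0,0,0,0]
After op 2 (push 19): stack=[17,19] mem=[0,0,0,0]
After op 3 (push 1): stack=[17,19,1] mem=[0,0,0,0]
After op 4 (dup): stack=[17,19,1,1] mem=[0,0,0,0]
After op 5 (push 7): stack=[17,19,1,1,7] mem=[0,0,0,0]
After op 6 (dup): stack=[17,19,1,1,7,7] mem=[0,0,0,0]
After op 7 (STO M3): stack=[17,19,1,1,7] mem=[0,0,0,7]
After op 8 (RCL M2): stack=[17,19,1,1,7,0] mem=[0,0,0,7]
After op 9 (push 8): stack=[17,19,1,1,7,0,8] mem=[0,0,0,7]
After op 10 (*): stack=[17,19,1,1,7,0] mem=[0,0,0,7]
After op 11 (/): stack=[17,19,1,1,0] mem=[0,0,0,7]
After op 12 (RCL M3): stack=[17,19,1,1,0,7] mem=[0,0,0,7]
After op 13 (RCL M3): stack=[17,19,1,1,0,7,7] mem=[0,0,0,7]
After op 14 (/): stack=[17,19,1,1,0,1] mem=[0,0,0,7]
After op 15 (*): stack=[17,19,1,1,0] mem=[0,0,0,7]
After op 16 (-): stack=[17,19,1,1] mem=[0,0,0,7]
After op 17 (+): stack=[17,19,2] mem=[0,0,0,7]
After op 18 (/): stack=[17,9] mem=[0,0,0,7]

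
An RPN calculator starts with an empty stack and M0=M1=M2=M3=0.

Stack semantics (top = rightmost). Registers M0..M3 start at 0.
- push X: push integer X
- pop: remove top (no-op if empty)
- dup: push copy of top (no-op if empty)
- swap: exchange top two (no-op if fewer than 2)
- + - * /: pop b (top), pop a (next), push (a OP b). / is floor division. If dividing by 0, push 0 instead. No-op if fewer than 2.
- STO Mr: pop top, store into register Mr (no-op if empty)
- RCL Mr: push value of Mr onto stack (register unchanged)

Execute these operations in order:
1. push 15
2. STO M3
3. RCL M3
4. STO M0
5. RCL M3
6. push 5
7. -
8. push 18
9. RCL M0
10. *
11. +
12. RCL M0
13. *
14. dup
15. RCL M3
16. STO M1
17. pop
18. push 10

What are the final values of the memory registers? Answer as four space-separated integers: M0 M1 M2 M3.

After op 1 (push 15): stack=[15] mem=[0,0,0,0]
After op 2 (STO M3): stack=[empty] mem=[0,0,0,15]
After op 3 (RCL M3): stack=[15] mem=[0,0,0,15]
After op 4 (STO M0): stack=[empty] mem=[15,0,0,15]
After op 5 (RCL M3): stack=[15] mem=[15,0,0,15]
After op 6 (push 5): stack=[15,5] mem=[15,0,0,15]
After op 7 (-): stack=[10] mem=[15,0,0,15]
After op 8 (push 18): stack=[10,18] mem=[15,0,0,15]
After op 9 (RCL M0): stack=[10,18,15] mem=[15,0,0,15]
After op 10 (*): stack=[10,270] mem=[15,0,0,15]
After op 11 (+): stack=[280] mem=[15,0,0,15]
After op 12 (RCL M0): stack=[280,15] mem=[15,0,0,15]
After op 13 (*): stack=[4200] mem=[15,0,0,15]
After op 14 (dup): stack=[4200,4200] mem=[15,0,0,15]
After op 15 (RCL M3): stack=[4200,4200,15] mem=[15,0,0,15]
After op 16 (STO M1): stack=[4200,4200] mem=[15,15,0,15]
After op 17 (pop): stack=[4200] mem=[15,15,0,15]
After op 18 (push 10): stack=[4200,10] mem=[15,15,0,15]

Answer: 15 15 0 15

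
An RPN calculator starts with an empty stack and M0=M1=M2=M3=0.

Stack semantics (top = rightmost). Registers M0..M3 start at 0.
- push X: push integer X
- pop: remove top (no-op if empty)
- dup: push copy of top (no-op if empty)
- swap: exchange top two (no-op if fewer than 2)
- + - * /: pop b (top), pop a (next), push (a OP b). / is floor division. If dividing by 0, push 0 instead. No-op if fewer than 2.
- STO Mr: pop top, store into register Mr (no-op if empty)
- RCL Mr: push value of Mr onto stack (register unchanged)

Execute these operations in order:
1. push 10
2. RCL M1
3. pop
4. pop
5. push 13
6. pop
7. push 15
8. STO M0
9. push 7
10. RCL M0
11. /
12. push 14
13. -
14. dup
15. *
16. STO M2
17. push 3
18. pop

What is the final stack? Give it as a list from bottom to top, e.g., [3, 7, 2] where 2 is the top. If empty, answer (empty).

Answer: (empty)

Derivation:
After op 1 (push 10): stack=[10] mem=[0,0,0,0]
After op 2 (RCL M1): stack=[10,0] mem=[0,0,0,0]
After op 3 (pop): stack=[10] mem=[0,0,0,0]
After op 4 (pop): stack=[empty] mem=[0,0,0,0]
After op 5 (push 13): stack=[13] mem=[0,0,0,0]
After op 6 (pop): stack=[empty] mem=[0,0,0,0]
After op 7 (push 15): stack=[15] mem=[0,0,0,0]
After op 8 (STO M0): stack=[empty] mem=[15,0,0,0]
After op 9 (push 7): stack=[7] mem=[15,0,0,0]
After op 10 (RCL M0): stack=[7,15] mem=[15,0,0,0]
After op 11 (/): stack=[0] mem=[15,0,0,0]
After op 12 (push 14): stack=[0,14] mem=[15,0,0,0]
After op 13 (-): stack=[-14] mem=[15,0,0,0]
After op 14 (dup): stack=[-14,-14] mem=[15,0,0,0]
After op 15 (*): stack=[196] mem=[15,0,0,0]
After op 16 (STO M2): stack=[empty] mem=[15,0,196,0]
After op 17 (push 3): stack=[3] mem=[15,0,196,0]
After op 18 (pop): stack=[empty] mem=[15,0,196,0]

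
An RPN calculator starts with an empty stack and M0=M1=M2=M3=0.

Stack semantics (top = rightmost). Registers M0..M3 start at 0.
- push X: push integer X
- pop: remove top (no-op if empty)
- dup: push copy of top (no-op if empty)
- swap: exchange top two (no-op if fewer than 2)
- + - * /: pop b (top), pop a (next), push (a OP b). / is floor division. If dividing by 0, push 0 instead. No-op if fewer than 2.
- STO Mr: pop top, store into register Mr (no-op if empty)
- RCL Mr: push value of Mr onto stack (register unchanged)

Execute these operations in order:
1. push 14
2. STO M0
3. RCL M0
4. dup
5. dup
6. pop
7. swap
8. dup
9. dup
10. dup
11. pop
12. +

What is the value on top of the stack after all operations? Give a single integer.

Answer: 28

Derivation:
After op 1 (push 14): stack=[14] mem=[0,0,0,0]
After op 2 (STO M0): stack=[empty] mem=[14,0,0,0]
After op 3 (RCL M0): stack=[14] mem=[14,0,0,0]
After op 4 (dup): stack=[14,14] mem=[14,0,0,0]
After op 5 (dup): stack=[14,14,14] mem=[14,0,0,0]
After op 6 (pop): stack=[14,14] mem=[14,0,0,0]
After op 7 (swap): stack=[14,14] mem=[14,0,0,0]
After op 8 (dup): stack=[14,14,14] mem=[14,0,0,0]
After op 9 (dup): stack=[14,14,14,14] mem=[14,0,0,0]
After op 10 (dup): stack=[14,14,14,14,14] mem=[14,0,0,0]
After op 11 (pop): stack=[14,14,14,14] mem=[14,0,0,0]
After op 12 (+): stack=[14,14,28] mem=[14,0,0,0]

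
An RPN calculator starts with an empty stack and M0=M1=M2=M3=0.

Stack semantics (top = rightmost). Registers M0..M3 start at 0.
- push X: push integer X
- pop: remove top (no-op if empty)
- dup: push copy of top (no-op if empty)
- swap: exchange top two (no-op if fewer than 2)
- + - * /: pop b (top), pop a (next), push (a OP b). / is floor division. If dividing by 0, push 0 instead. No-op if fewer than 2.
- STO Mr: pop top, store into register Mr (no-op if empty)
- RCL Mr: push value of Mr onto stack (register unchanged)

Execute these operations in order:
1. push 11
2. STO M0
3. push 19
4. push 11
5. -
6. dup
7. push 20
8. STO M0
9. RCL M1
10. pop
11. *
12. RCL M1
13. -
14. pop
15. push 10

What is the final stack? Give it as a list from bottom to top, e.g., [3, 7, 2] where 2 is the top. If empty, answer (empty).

Answer: [10]

Derivation:
After op 1 (push 11): stack=[11] mem=[0,0,0,0]
After op 2 (STO M0): stack=[empty] mem=[11,0,0,0]
After op 3 (push 19): stack=[19] mem=[11,0,0,0]
After op 4 (push 11): stack=[19,11] mem=[11,0,0,0]
After op 5 (-): stack=[8] mem=[11,0,0,0]
After op 6 (dup): stack=[8,8] mem=[11,0,0,0]
After op 7 (push 20): stack=[8,8,20] mem=[11,0,0,0]
After op 8 (STO M0): stack=[8,8] mem=[20,0,0,0]
After op 9 (RCL M1): stack=[8,8,0] mem=[20,0,0,0]
After op 10 (pop): stack=[8,8] mem=[20,0,0,0]
After op 11 (*): stack=[64] mem=[20,0,0,0]
After op 12 (RCL M1): stack=[64,0] mem=[20,0,0,0]
After op 13 (-): stack=[64] mem=[20,0,0,0]
After op 14 (pop): stack=[empty] mem=[20,0,0,0]
After op 15 (push 10): stack=[10] mem=[20,0,0,0]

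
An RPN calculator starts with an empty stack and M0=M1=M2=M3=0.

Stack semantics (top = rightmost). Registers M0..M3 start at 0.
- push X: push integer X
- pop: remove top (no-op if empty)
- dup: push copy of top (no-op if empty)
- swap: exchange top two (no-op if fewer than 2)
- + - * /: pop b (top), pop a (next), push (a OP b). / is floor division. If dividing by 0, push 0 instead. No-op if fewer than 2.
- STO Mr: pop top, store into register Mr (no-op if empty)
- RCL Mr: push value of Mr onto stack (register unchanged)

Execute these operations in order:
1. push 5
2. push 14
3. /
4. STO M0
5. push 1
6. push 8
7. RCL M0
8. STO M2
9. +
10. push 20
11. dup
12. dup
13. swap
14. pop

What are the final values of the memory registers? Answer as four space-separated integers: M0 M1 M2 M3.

After op 1 (push 5): stack=[5] mem=[0,0,0,0]
After op 2 (push 14): stack=[5,14] mem=[0,0,0,0]
After op 3 (/): stack=[0] mem=[0,0,0,0]
After op 4 (STO M0): stack=[empty] mem=[0,0,0,0]
After op 5 (push 1): stack=[1] mem=[0,0,0,0]
After op 6 (push 8): stack=[1,8] mem=[0,0,0,0]
After op 7 (RCL M0): stack=[1,8,0] mem=[0,0,0,0]
After op 8 (STO M2): stack=[1,8] mem=[0,0,0,0]
After op 9 (+): stack=[9] mem=[0,0,0,0]
After op 10 (push 20): stack=[9,20] mem=[0,0,0,0]
After op 11 (dup): stack=[9,20,20] mem=[0,0,0,0]
After op 12 (dup): stack=[9,20,20,20] mem=[0,0,0,0]
After op 13 (swap): stack=[9,20,20,20] mem=[0,0,0,0]
After op 14 (pop): stack=[9,20,20] mem=[0,0,0,0]

Answer: 0 0 0 0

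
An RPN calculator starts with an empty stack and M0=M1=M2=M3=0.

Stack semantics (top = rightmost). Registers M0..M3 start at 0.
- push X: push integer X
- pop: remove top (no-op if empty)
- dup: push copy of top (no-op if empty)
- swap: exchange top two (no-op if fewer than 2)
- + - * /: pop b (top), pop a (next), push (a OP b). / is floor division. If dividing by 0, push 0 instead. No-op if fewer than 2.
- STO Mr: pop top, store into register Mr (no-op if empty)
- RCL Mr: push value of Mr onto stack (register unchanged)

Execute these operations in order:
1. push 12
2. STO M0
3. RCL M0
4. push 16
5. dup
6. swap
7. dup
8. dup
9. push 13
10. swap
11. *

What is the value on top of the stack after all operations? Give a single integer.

After op 1 (push 12): stack=[12] mem=[0,0,0,0]
After op 2 (STO M0): stack=[empty] mem=[12,0,0,0]
After op 3 (RCL M0): stack=[12] mem=[12,0,0,0]
After op 4 (push 16): stack=[12,16] mem=[12,0,0,0]
After op 5 (dup): stack=[12,16,16] mem=[12,0,0,0]
After op 6 (swap): stack=[12,16,16] mem=[12,0,0,0]
After op 7 (dup): stack=[12,16,16,16] mem=[12,0,0,0]
After op 8 (dup): stack=[12,16,16,16,16] mem=[12,0,0,0]
After op 9 (push 13): stack=[12,16,16,16,16,13] mem=[12,0,0,0]
After op 10 (swap): stack=[12,16,16,16,13,16] mem=[12,0,0,0]
After op 11 (*): stack=[12,16,16,16,208] mem=[12,0,0,0]

Answer: 208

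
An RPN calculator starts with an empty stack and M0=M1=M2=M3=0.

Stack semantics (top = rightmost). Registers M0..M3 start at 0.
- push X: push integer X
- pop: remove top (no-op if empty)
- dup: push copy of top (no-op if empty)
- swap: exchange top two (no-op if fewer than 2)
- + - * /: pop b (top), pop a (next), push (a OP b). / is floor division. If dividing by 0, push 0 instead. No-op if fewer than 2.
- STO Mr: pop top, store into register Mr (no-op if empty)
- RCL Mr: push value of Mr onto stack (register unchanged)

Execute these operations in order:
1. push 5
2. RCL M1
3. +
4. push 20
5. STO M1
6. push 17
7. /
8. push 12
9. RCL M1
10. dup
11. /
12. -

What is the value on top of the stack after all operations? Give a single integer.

After op 1 (push 5): stack=[5] mem=[0,0,0,0]
After op 2 (RCL M1): stack=[5,0] mem=[0,0,0,0]
After op 3 (+): stack=[5] mem=[0,0,0,0]
After op 4 (push 20): stack=[5,20] mem=[0,0,0,0]
After op 5 (STO M1): stack=[5] mem=[0,20,0,0]
After op 6 (push 17): stack=[5,17] mem=[0,20,0,0]
After op 7 (/): stack=[0] mem=[0,20,0,0]
After op 8 (push 12): stack=[0,12] mem=[0,20,0,0]
After op 9 (RCL M1): stack=[0,12,20] mem=[0,20,0,0]
After op 10 (dup): stack=[0,12,20,20] mem=[0,20,0,0]
After op 11 (/): stack=[0,12,1] mem=[0,20,0,0]
After op 12 (-): stack=[0,11] mem=[0,20,0,0]

Answer: 11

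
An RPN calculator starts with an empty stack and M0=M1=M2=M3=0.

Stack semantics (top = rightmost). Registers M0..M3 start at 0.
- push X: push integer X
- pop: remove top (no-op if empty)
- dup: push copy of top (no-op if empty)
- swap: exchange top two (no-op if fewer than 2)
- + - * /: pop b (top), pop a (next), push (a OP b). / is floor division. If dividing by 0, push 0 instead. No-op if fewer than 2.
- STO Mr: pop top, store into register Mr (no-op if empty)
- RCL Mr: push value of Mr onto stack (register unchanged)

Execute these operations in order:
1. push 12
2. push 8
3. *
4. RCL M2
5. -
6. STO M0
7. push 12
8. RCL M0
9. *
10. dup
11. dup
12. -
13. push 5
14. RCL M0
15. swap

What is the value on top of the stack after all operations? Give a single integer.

Answer: 5

Derivation:
After op 1 (push 12): stack=[12] mem=[0,0,0,0]
After op 2 (push 8): stack=[12,8] mem=[0,0,0,0]
After op 3 (*): stack=[96] mem=[0,0,0,0]
After op 4 (RCL M2): stack=[96,0] mem=[0,0,0,0]
After op 5 (-): stack=[96] mem=[0,0,0,0]
After op 6 (STO M0): stack=[empty] mem=[96,0,0,0]
After op 7 (push 12): stack=[12] mem=[96,0,0,0]
After op 8 (RCL M0): stack=[12,96] mem=[96,0,0,0]
After op 9 (*): stack=[1152] mem=[96,0,0,0]
After op 10 (dup): stack=[1152,1152] mem=[96,0,0,0]
After op 11 (dup): stack=[1152,1152,1152] mem=[96,0,0,0]
After op 12 (-): stack=[1152,0] mem=[96,0,0,0]
After op 13 (push 5): stack=[1152,0,5] mem=[96,0,0,0]
After op 14 (RCL M0): stack=[1152,0,5,96] mem=[96,0,0,0]
After op 15 (swap): stack=[1152,0,96,5] mem=[96,0,0,0]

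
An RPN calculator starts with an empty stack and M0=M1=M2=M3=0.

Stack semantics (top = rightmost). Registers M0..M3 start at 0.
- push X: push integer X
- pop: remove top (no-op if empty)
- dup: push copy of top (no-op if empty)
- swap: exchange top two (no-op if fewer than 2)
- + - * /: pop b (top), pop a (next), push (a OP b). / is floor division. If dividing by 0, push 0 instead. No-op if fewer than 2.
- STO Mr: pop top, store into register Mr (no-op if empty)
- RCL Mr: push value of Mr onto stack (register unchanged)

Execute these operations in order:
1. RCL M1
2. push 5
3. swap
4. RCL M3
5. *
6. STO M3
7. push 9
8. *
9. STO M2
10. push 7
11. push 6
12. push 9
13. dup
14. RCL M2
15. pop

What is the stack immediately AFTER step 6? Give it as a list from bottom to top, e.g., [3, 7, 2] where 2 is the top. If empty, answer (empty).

After op 1 (RCL M1): stack=[0] mem=[0,0,0,0]
After op 2 (push 5): stack=[0,5] mem=[0,0,0,0]
After op 3 (swap): stack=[5,0] mem=[0,0,0,0]
After op 4 (RCL M3): stack=[5,0,0] mem=[0,0,0,0]
After op 5 (*): stack=[5,0] mem=[0,0,0,0]
After op 6 (STO M3): stack=[5] mem=[0,0,0,0]

[5]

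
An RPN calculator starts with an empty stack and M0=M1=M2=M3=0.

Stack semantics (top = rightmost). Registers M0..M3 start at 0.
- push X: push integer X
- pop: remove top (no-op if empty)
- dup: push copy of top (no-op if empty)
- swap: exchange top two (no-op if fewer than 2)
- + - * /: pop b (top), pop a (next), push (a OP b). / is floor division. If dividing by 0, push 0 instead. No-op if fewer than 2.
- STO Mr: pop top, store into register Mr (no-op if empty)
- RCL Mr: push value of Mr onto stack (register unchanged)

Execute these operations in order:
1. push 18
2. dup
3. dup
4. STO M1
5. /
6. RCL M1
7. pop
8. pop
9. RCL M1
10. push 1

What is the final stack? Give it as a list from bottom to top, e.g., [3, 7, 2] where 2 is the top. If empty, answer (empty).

After op 1 (push 18): stack=[18] mem=[0,0,0,0]
After op 2 (dup): stack=[18,18] mem=[0,0,0,0]
After op 3 (dup): stack=[18,18,18] mem=[0,0,0,0]
After op 4 (STO M1): stack=[18,18] mem=[0,18,0,0]
After op 5 (/): stack=[1] mem=[0,18,0,0]
After op 6 (RCL M1): stack=[1,18] mem=[0,18,0,0]
After op 7 (pop): stack=[1] mem=[0,18,0,0]
After op 8 (pop): stack=[empty] mem=[0,18,0,0]
After op 9 (RCL M1): stack=[18] mem=[0,18,0,0]
After op 10 (push 1): stack=[18,1] mem=[0,18,0,0]

Answer: [18, 1]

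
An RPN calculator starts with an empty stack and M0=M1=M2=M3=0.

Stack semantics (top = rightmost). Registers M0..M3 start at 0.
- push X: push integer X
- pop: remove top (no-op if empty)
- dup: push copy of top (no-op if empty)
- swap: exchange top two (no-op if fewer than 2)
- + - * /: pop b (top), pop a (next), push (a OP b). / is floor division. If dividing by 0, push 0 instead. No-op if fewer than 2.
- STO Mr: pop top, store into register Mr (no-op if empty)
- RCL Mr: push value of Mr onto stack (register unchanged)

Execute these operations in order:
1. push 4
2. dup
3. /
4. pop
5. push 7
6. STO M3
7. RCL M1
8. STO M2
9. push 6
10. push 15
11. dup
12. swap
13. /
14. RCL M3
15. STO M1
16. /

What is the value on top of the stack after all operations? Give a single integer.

After op 1 (push 4): stack=[4] mem=[0,0,0,0]
After op 2 (dup): stack=[4,4] mem=[0,0,0,0]
After op 3 (/): stack=[1] mem=[0,0,0,0]
After op 4 (pop): stack=[empty] mem=[0,0,0,0]
After op 5 (push 7): stack=[7] mem=[0,0,0,0]
After op 6 (STO M3): stack=[empty] mem=[0,0,0,7]
After op 7 (RCL M1): stack=[0] mem=[0,0,0,7]
After op 8 (STO M2): stack=[empty] mem=[0,0,0,7]
After op 9 (push 6): stack=[6] mem=[0,0,0,7]
After op 10 (push 15): stack=[6,15] mem=[0,0,0,7]
After op 11 (dup): stack=[6,15,15] mem=[0,0,0,7]
After op 12 (swap): stack=[6,15,15] mem=[0,0,0,7]
After op 13 (/): stack=[6,1] mem=[0,0,0,7]
After op 14 (RCL M3): stack=[6,1,7] mem=[0,0,0,7]
After op 15 (STO M1): stack=[6,1] mem=[0,7,0,7]
After op 16 (/): stack=[6] mem=[0,7,0,7]

Answer: 6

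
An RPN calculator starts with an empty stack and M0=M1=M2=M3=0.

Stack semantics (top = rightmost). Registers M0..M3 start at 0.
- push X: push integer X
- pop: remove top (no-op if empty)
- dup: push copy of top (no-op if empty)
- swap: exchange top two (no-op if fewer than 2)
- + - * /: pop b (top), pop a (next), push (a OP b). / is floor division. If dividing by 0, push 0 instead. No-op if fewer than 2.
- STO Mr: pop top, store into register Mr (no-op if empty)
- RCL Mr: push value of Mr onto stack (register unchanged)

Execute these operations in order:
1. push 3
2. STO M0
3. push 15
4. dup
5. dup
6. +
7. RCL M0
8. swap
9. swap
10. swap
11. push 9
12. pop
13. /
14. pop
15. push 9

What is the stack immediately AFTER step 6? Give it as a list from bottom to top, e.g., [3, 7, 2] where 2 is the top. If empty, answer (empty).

After op 1 (push 3): stack=[3] mem=[0,0,0,0]
After op 2 (STO M0): stack=[empty] mem=[3,0,0,0]
After op 3 (push 15): stack=[15] mem=[3,0,0,0]
After op 4 (dup): stack=[15,15] mem=[3,0,0,0]
After op 5 (dup): stack=[15,15,15] mem=[3,0,0,0]
After op 6 (+): stack=[15,30] mem=[3,0,0,0]

[15, 30]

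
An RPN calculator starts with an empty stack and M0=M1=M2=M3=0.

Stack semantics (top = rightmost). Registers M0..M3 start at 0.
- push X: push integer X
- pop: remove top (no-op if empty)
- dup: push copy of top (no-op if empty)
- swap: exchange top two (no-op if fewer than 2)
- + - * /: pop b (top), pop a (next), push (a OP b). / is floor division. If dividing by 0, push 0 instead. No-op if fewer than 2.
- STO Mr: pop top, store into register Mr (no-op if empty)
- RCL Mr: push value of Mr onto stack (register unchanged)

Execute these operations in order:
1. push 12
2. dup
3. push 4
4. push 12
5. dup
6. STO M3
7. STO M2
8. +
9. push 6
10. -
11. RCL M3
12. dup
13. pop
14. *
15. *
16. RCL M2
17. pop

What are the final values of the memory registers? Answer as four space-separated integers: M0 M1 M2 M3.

After op 1 (push 12): stack=[12] mem=[0,0,0,0]
After op 2 (dup): stack=[12,12] mem=[0,0,0,0]
After op 3 (push 4): stack=[12,12,4] mem=[0,0,0,0]
After op 4 (push 12): stack=[12,12,4,12] mem=[0,0,0,0]
After op 5 (dup): stack=[12,12,4,12,12] mem=[0,0,0,0]
After op 6 (STO M3): stack=[12,12,4,12] mem=[0,0,0,12]
After op 7 (STO M2): stack=[12,12,4] mem=[0,0,12,12]
After op 8 (+): stack=[12,16] mem=[0,0,12,12]
After op 9 (push 6): stack=[12,16,6] mem=[0,0,12,12]
After op 10 (-): stack=[12,10] mem=[0,0,12,12]
After op 11 (RCL M3): stack=[12,10,12] mem=[0,0,12,12]
After op 12 (dup): stack=[12,10,12,12] mem=[0,0,12,12]
After op 13 (pop): stack=[12,10,12] mem=[0,0,12,12]
After op 14 (*): stack=[12,120] mem=[0,0,12,12]
After op 15 (*): stack=[1440] mem=[0,0,12,12]
After op 16 (RCL M2): stack=[1440,12] mem=[0,0,12,12]
After op 17 (pop): stack=[1440] mem=[0,0,12,12]

Answer: 0 0 12 12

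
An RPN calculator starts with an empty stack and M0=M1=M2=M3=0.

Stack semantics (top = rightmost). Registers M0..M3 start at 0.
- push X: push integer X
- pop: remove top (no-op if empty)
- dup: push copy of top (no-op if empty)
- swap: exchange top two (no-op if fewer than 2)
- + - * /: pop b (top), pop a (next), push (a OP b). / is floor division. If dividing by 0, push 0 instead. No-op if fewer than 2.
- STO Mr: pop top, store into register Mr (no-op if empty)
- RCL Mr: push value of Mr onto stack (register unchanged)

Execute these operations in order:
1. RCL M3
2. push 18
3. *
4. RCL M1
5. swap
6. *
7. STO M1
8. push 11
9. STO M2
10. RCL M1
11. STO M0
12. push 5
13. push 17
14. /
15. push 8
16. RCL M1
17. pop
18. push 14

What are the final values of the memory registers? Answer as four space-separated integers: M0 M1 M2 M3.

After op 1 (RCL M3): stack=[0] mem=[0,0,0,0]
After op 2 (push 18): stack=[0,18] mem=[0,0,0,0]
After op 3 (*): stack=[0] mem=[0,0,0,0]
After op 4 (RCL M1): stack=[0,0] mem=[0,0,0,0]
After op 5 (swap): stack=[0,0] mem=[0,0,0,0]
After op 6 (*): stack=[0] mem=[0,0,0,0]
After op 7 (STO M1): stack=[empty] mem=[0,0,0,0]
After op 8 (push 11): stack=[11] mem=[0,0,0,0]
After op 9 (STO M2): stack=[empty] mem=[0,0,11,0]
After op 10 (RCL M1): stack=[0] mem=[0,0,11,0]
After op 11 (STO M0): stack=[empty] mem=[0,0,11,0]
After op 12 (push 5): stack=[5] mem=[0,0,11,0]
After op 13 (push 17): stack=[5,17] mem=[0,0,11,0]
After op 14 (/): stack=[0] mem=[0,0,11,0]
After op 15 (push 8): stack=[0,8] mem=[0,0,11,0]
After op 16 (RCL M1): stack=[0,8,0] mem=[0,0,11,0]
After op 17 (pop): stack=[0,8] mem=[0,0,11,0]
After op 18 (push 14): stack=[0,8,14] mem=[0,0,11,0]

Answer: 0 0 11 0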